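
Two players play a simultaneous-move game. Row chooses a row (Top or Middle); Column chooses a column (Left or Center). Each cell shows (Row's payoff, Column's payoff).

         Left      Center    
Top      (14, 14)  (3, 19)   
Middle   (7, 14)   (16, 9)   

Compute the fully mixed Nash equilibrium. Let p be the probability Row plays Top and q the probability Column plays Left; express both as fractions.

In a mixed NE each player is indifferent between their pure strategies, so the opponent's mix sets the indifference.
Column indifferent between Left and Center: p·14 + (1−p)·14 = p·19 + (1−p)·9 ⟹ 14 + 0p = 9 + 10p ⟹ p = 1/2.
Row indifferent between Top and Middle: q·14 + (1−q)·3 = q·7 + (1−q)·16 ⟹ 3 + 11q = 16 + (-9)q ⟹ q = 13/20.

p = 1/2, q = 13/20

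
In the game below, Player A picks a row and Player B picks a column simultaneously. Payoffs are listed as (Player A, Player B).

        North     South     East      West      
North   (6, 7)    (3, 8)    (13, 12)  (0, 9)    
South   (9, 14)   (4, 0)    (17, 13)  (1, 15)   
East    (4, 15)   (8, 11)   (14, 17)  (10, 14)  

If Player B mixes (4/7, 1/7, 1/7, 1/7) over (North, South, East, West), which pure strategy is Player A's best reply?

Compute Player A's expected payoff from each pure strategy against the given mix.
North: (4/7)·6 + (1/7)·3 + (1/7)·13 + (1/7)·0 = 40/7
South: (4/7)·9 + (1/7)·4 + (1/7)·17 + (1/7)·1 = 58/7
East: (4/7)·4 + (1/7)·8 + (1/7)·14 + (1/7)·10 = 48/7
Highest expected payoff is 58/7, from South.

South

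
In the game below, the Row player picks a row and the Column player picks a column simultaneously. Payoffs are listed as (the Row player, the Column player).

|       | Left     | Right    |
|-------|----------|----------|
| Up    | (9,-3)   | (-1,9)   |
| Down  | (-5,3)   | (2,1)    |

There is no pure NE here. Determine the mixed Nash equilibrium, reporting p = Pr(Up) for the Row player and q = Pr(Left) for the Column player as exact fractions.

In a mixed NE each player is indifferent between their pure strategies, so the opponent's mix sets the indifference.
The Column player indifferent between Left and Right: p·(-3) + (1−p)·3 = p·9 + (1−p)·1 ⟹ 3 + (-6)p = 1 + 8p ⟹ p = 1/7.
The Row player indifferent between Up and Down: q·9 + (1−q)·(-1) = q·(-5) + (1−q)·2 ⟹ (-1) + 10q = 2 + (-7)q ⟹ q = 3/17.

p = 1/7, q = 3/17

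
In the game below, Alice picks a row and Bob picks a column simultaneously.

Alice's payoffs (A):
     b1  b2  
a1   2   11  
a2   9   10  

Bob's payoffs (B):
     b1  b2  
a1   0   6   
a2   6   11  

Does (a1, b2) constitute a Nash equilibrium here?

Yes

Holding Bob at b2: Alice gets 11 from a1, versus 10 from a2. No profitable deviation for Alice.
Holding Alice at a1: Bob gets 6 from b2, versus 0 from b1. No profitable deviation for Bob either.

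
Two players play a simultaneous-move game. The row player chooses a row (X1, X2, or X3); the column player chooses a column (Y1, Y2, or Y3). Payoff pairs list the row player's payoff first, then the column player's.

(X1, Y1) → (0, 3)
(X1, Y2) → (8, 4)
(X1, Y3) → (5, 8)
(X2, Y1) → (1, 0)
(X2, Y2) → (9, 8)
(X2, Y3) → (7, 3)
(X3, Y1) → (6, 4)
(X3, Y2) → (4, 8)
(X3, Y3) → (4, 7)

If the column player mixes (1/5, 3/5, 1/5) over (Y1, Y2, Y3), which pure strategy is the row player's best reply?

X2

Compute the row player's expected payoff from each pure strategy against the given mix.
X1: (1/5)·0 + (3/5)·8 + (1/5)·5 = 29/5
X2: (1/5)·1 + (3/5)·9 + (1/5)·7 = 7
X3: (1/5)·6 + (3/5)·4 + (1/5)·4 = 22/5
Highest expected payoff is 7, from X2.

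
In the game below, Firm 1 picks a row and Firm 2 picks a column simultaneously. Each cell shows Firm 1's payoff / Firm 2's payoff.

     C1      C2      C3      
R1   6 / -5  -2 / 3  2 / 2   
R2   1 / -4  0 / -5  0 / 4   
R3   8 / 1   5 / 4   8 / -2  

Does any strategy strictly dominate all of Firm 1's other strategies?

R3

Check whether one of Firm 1's strategies beats all alternatives regardless of what the opponent does.
R3 strictly dominates: vs C1: 8 > each of {6, 1}; vs C2: 5 > each of {-2, 0}; vs C3: 8 > each of {2, 0}.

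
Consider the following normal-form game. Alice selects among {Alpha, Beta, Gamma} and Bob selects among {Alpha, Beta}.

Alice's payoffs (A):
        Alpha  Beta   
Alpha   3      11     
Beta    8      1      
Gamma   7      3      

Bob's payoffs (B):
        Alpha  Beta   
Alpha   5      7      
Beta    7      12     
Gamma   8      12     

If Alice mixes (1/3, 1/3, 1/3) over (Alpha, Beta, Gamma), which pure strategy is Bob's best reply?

Beta

Compute Bob's expected payoff from each pure strategy against the given mix.
Alpha: (1/3)·5 + (1/3)·7 + (1/3)·8 = 20/3
Beta: (1/3)·7 + (1/3)·12 + (1/3)·12 = 31/3
Highest expected payoff is 31/3, from Beta.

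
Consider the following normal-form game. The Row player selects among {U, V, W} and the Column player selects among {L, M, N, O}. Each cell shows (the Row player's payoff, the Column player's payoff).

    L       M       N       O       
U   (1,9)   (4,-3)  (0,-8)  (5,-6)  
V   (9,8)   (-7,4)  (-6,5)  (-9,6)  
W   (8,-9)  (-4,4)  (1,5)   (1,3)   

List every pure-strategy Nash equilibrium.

Find each player's best response to every opponent strategy; NE are the intersections.
The Row player's best responses — vs L: V (payoff 9); vs M: U (payoff 4); vs N: W (payoff 1); vs O: U (payoff 5).
The Column player's best responses — vs U: L (payoff 9); vs V: L (payoff 8); vs W: N (payoff 5).
Mutual best responses occur at (V, L) and (W, N); at each, neither player gains by switching.

(V, L) and (W, N)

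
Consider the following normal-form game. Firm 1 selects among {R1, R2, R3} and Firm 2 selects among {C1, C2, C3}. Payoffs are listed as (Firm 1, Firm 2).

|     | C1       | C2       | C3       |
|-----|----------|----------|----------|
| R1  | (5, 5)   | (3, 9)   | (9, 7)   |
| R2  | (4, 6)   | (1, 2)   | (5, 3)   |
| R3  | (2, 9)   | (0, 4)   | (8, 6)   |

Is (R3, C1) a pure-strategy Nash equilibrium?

No

Holding Firm 2 at C1: Firm 1 gets 2 from R3 but could get 5 by switching to R1. Firm 1 has a profitable deviation.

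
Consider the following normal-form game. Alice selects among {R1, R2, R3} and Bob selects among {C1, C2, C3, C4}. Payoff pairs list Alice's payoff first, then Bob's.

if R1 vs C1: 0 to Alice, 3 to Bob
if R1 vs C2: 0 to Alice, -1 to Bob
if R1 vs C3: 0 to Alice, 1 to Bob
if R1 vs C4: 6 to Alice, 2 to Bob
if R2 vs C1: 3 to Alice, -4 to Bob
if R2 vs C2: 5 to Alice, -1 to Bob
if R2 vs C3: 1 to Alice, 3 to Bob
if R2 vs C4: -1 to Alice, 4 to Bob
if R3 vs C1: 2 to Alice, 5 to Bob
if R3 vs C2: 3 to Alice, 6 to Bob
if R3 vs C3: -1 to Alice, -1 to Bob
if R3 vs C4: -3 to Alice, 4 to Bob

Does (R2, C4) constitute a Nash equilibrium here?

No

Holding Bob at C4: Alice gets -1 from R2 but could get 6 by switching to R1. Alice has a profitable deviation.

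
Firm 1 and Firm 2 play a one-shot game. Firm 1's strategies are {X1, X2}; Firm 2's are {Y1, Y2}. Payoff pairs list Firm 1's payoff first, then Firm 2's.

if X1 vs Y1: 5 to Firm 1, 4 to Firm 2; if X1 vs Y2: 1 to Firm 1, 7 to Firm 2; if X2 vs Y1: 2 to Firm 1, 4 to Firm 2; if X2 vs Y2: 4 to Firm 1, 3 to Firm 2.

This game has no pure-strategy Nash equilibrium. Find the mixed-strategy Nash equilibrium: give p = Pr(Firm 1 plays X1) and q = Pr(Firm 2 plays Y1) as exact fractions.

In a mixed NE each player is indifferent between their pure strategies, so the opponent's mix sets the indifference.
Firm 2 indifferent between Y1 and Y2: p·4 + (1−p)·4 = p·7 + (1−p)·3 ⟹ 4 + 0p = 3 + 4p ⟹ p = 1/4.
Firm 1 indifferent between X1 and X2: q·5 + (1−q)·1 = q·2 + (1−q)·4 ⟹ 1 + 4q = 4 + (-2)q ⟹ q = 1/2.

p = 1/4, q = 1/2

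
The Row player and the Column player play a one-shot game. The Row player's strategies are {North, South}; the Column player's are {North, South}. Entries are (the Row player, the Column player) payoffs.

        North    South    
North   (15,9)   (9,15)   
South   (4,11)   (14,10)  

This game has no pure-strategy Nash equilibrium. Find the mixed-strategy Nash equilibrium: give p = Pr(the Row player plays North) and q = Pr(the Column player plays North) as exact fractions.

In a mixed NE each player is indifferent between their pure strategies, so the opponent's mix sets the indifference.
The Column player indifferent between North and South: p·9 + (1−p)·11 = p·15 + (1−p)·10 ⟹ 11 + (-2)p = 10 + 5p ⟹ p = 1/7.
The Row player indifferent between North and South: q·15 + (1−q)·9 = q·4 + (1−q)·14 ⟹ 9 + 6q = 14 + (-10)q ⟹ q = 5/16.

p = 1/7, q = 5/16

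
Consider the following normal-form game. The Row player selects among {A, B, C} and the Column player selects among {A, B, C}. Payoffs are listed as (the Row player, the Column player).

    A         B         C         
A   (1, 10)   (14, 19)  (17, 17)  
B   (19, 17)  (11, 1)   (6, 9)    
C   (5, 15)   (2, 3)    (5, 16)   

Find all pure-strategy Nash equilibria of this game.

A profile is a Nash equilibrium when each player is best-responding to the other.
The Row player's best responses — vs A: B (payoff 19); vs B: A (payoff 14); vs C: A (payoff 17).
The Column player's best responses — vs A: B (payoff 19); vs B: A (payoff 17); vs C: C (payoff 16).
Mutual best responses occur at (A, B) and (B, A); at each, neither player gains by switching.

(A, B) and (B, A)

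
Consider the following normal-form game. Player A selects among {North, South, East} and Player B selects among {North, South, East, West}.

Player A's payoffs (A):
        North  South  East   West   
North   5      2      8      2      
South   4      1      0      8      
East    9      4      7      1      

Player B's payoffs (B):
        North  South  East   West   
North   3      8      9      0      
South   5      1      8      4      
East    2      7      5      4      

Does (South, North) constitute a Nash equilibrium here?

No

Holding Player B at North: Player A gets 4 from South but could get 9 by switching to East. Player A has a profitable deviation.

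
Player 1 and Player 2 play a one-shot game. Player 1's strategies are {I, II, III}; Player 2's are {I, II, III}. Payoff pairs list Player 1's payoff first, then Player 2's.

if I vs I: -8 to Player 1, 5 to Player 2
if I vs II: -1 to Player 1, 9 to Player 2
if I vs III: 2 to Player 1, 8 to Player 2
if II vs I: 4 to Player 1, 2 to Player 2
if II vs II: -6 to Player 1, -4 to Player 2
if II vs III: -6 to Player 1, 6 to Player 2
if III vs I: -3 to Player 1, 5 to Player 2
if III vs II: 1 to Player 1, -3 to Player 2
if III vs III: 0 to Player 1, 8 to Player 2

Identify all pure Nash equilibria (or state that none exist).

None

A profile is a Nash equilibrium when each player is best-responding to the other.
Player 1's best responses — vs I: II (payoff 4); vs II: III (payoff 1); vs III: I (payoff 2).
Player 2's best responses — vs I: II (payoff 9); vs II: III (payoff 6); vs III: III (payoff 8).
No cell has both players best-responding. For instance, Player 1's best reply to II is III, but against III Player 2 prefers III over II.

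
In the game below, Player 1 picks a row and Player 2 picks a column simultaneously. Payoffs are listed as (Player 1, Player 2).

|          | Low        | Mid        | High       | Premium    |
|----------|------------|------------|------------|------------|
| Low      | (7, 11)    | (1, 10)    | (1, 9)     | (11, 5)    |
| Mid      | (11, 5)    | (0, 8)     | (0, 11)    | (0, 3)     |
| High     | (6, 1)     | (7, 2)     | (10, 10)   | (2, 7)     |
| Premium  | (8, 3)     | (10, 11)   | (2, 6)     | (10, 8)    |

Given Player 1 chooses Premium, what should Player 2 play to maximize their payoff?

Mid

With Player 1 fixed at Premium, Player 2's payoffs are: Low → 3, Mid → 11, High → 6, Premium → 8.
The maximum is 11, achieved by Mid.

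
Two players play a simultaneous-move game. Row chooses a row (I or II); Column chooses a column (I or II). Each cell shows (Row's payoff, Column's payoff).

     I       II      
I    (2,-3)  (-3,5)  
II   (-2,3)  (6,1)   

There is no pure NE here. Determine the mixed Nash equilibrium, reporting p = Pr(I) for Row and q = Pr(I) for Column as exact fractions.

Each player's mixing probability is pinned down by making the *other* player indifferent.
Column indifferent between I and II: p·(-3) + (1−p)·3 = p·5 + (1−p)·1 ⟹ 3 + (-6)p = 1 + 4p ⟹ p = 1/5.
Row indifferent between I and II: q·2 + (1−q)·(-3) = q·(-2) + (1−q)·6 ⟹ (-3) + 5q = 6 + (-8)q ⟹ q = 9/13.

p = 1/5, q = 9/13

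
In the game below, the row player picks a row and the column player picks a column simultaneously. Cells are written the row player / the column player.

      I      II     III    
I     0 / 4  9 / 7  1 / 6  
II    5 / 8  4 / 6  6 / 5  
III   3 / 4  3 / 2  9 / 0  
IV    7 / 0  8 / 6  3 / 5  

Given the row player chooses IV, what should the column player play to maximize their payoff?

II

With the row player fixed at IV, the column player's payoffs are: I → 0, II → 6, III → 5.
The maximum is 6, achieved by II.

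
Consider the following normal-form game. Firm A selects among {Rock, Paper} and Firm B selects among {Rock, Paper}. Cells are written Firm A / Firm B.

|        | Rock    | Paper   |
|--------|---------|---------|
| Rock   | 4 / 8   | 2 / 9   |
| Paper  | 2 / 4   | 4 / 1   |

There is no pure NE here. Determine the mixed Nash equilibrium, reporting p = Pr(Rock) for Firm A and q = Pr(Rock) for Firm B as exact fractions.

In a mixed NE each player is indifferent between their pure strategies, so the opponent's mix sets the indifference.
Firm B indifferent between Rock and Paper: p·8 + (1−p)·4 = p·9 + (1−p)·1 ⟹ 4 + 4p = 1 + 8p ⟹ p = 3/4.
Firm A indifferent between Rock and Paper: q·4 + (1−q)·2 = q·2 + (1−q)·4 ⟹ 2 + 2q = 4 + (-2)q ⟹ q = 1/2.

p = 3/4, q = 1/2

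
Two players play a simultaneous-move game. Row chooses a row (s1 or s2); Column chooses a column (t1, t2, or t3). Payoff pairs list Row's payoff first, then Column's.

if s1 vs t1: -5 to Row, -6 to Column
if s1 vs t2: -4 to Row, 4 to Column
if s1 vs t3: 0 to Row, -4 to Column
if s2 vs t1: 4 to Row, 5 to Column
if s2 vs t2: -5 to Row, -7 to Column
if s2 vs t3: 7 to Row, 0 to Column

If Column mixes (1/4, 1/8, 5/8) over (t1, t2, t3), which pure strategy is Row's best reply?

s2

Row's best reply maximizes expected payoff against the mix.
s1: (1/4)·(-5) + (1/8)·(-4) + (5/8)·0 = -7/4
s2: (1/4)·4 + (1/8)·(-5) + (5/8)·7 = 19/4
Highest expected payoff is 19/4, from s2.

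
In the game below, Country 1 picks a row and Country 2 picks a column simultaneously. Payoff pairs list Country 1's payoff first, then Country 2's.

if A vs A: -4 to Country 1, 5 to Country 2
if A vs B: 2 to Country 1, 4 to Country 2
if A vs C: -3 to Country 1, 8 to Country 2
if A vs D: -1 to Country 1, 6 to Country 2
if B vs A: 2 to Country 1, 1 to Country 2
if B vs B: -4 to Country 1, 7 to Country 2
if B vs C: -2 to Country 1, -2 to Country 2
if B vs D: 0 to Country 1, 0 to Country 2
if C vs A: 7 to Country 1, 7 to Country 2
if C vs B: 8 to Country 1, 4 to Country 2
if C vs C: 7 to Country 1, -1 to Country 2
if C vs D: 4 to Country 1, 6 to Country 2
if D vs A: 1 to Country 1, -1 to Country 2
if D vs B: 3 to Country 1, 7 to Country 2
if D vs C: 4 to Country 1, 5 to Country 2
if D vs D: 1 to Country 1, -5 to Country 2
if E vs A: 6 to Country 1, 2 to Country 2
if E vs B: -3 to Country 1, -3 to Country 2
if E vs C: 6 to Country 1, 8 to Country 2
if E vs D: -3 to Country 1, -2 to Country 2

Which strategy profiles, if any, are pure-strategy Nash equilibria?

A profile is a Nash equilibrium when each player is best-responding to the other.
Country 1's best responses — vs A: C (payoff 7); vs B: C (payoff 8); vs C: C (payoff 7); vs D: C (payoff 4).
Country 2's best responses — vs A: C (payoff 8); vs B: B (payoff 7); vs C: A (payoff 7); vs D: B (payoff 7); vs E: C (payoff 8).
The only mutual best response is (C, A); neither player gains by switching there.

(C, A)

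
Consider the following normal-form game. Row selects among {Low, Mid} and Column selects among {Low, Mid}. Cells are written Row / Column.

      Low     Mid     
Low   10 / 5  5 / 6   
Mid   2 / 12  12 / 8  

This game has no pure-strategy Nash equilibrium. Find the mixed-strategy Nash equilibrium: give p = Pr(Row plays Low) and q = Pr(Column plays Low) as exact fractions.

Each player's mixing probability is pinned down by making the *other* player indifferent.
Column indifferent between Low and Mid: p·5 + (1−p)·12 = p·6 + (1−p)·8 ⟹ 12 + (-7)p = 8 + (-2)p ⟹ p = 4/5.
Row indifferent between Low and Mid: q·10 + (1−q)·5 = q·2 + (1−q)·12 ⟹ 5 + 5q = 12 + (-10)q ⟹ q = 7/15.

p = 4/5, q = 7/15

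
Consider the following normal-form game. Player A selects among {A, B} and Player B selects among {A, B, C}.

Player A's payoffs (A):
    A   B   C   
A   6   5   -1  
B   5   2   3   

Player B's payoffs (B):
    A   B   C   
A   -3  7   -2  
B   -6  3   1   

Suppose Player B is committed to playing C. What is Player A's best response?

B

With Player B fixed at C, Player A's payoffs are: A → -1, B → 3.
The maximum is 3, achieved by B.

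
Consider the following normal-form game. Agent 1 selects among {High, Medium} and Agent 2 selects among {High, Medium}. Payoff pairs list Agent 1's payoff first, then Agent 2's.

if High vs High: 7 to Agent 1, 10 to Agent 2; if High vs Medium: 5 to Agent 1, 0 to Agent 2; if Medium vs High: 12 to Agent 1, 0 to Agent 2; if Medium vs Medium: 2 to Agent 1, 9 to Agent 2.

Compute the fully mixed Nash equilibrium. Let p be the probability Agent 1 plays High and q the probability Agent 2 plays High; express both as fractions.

p = 9/19, q = 3/8

Each player's mixing probability is pinned down by making the *other* player indifferent.
Agent 2 indifferent between High and Medium: p·10 + (1−p)·0 = p·0 + (1−p)·9 ⟹ 0 + 10p = 9 + (-9)p ⟹ p = 9/19.
Agent 1 indifferent between High and Medium: q·7 + (1−q)·5 = q·12 + (1−q)·2 ⟹ 5 + 2q = 2 + 10q ⟹ q = 3/8.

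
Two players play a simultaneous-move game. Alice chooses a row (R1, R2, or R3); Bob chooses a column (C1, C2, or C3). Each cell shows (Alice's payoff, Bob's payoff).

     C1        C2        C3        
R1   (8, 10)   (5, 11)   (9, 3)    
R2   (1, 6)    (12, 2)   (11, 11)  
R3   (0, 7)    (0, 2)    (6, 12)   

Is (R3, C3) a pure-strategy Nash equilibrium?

No

Holding Bob at C3: Alice gets 6 from R3 but could get 11 by switching to R2. Alice has a profitable deviation.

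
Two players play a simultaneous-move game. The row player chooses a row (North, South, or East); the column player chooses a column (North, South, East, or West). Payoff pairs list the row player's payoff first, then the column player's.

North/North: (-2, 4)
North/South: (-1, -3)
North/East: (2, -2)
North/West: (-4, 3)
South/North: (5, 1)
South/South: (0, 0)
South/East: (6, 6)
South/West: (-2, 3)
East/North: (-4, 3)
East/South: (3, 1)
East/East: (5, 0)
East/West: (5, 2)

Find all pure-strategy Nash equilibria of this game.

(South, East)

A profile is a Nash equilibrium when each player is best-responding to the other.
The row player's best responses — vs North: South (payoff 5); vs South: East (payoff 3); vs East: South (payoff 6); vs West: East (payoff 5).
The column player's best responses — vs North: North (payoff 4); vs South: East (payoff 6); vs East: North (payoff 3).
The only mutual best response is (South, East); neither player gains by switching there.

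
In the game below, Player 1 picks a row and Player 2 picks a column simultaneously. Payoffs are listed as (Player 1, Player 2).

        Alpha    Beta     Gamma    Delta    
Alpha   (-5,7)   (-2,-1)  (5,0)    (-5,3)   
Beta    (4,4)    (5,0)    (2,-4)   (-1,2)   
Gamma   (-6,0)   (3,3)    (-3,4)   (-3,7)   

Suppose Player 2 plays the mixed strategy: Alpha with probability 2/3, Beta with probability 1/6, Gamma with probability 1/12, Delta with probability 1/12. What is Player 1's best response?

Beta

Compute Player 1's expected payoff from each pure strategy against the given mix.
Alpha: (2/3)·(-5) + (1/6)·(-2) + (1/12)·5 + (1/12)·(-5) = -11/3
Beta: (2/3)·4 + (1/6)·5 + (1/12)·2 + (1/12)·(-1) = 43/12
Gamma: (2/3)·(-6) + (1/6)·3 + (1/12)·(-3) + (1/12)·(-3) = -4
Highest expected payoff is 43/12, from Beta.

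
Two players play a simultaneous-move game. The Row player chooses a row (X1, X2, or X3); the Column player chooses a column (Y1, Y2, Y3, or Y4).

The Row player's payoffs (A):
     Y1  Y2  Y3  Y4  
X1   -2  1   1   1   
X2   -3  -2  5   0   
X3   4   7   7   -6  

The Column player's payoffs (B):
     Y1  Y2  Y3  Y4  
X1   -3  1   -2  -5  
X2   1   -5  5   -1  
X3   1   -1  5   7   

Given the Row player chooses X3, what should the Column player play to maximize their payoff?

With the Row player fixed at X3, the Column player's payoffs are: Y1 → 1, Y2 → -1, Y3 → 5, Y4 → 7.
The maximum is 7, achieved by Y4.

Y4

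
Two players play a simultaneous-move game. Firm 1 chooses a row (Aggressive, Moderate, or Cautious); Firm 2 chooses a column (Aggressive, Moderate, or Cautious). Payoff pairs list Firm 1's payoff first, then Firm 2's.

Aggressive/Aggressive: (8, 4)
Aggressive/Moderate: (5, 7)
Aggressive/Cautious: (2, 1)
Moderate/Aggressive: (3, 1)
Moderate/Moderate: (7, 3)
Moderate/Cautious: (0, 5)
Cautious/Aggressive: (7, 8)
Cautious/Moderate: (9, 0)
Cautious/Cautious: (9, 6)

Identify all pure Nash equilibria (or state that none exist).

Find each player's best response to every opponent strategy; NE are the intersections.
Firm 1's best responses — vs Aggressive: Aggressive (payoff 8); vs Moderate: Cautious (payoff 9); vs Cautious: Cautious (payoff 9).
Firm 2's best responses — vs Aggressive: Moderate (payoff 7); vs Moderate: Cautious (payoff 5); vs Cautious: Aggressive (payoff 8).
No cell has both players best-responding. For instance, Firm 1's best reply to Moderate is Cautious, but against Cautious Firm 2 prefers Aggressive over Moderate.

There is no pure-strategy Nash equilibrium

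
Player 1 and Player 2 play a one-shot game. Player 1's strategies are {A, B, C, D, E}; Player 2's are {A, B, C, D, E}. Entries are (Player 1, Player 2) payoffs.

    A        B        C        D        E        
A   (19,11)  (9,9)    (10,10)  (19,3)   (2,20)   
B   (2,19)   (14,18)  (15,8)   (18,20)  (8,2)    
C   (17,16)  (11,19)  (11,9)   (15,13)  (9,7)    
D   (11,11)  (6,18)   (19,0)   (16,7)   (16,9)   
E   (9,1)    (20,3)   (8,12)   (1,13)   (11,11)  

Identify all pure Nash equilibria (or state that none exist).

No pure-strategy Nash equilibrium

A profile is a Nash equilibrium when each player is best-responding to the other.
Player 1's best responses — vs A: A (payoff 19); vs B: E (payoff 20); vs C: D (payoff 19); vs D: A (payoff 19); vs E: D (payoff 16).
Player 2's best responses — vs A: E (payoff 20); vs B: D (payoff 20); vs C: B (payoff 19); vs D: B (payoff 18); vs E: D (payoff 13).
No cell has both players best-responding. For instance, Player 1's best reply to D is A, but against A Player 2 prefers E over D.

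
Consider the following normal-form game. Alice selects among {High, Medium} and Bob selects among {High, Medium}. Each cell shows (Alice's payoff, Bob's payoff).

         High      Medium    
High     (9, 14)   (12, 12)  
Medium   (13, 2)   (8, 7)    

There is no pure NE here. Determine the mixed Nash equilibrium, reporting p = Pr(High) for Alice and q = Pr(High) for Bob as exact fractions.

In a mixed NE each player is indifferent between their pure strategies, so the opponent's mix sets the indifference.
Bob indifferent between High and Medium: p·14 + (1−p)·2 = p·12 + (1−p)·7 ⟹ 2 + 12p = 7 + 5p ⟹ p = 5/7.
Alice indifferent between High and Medium: q·9 + (1−q)·12 = q·13 + (1−q)·8 ⟹ 12 + (-3)q = 8 + 5q ⟹ q = 1/2.

p = 5/7, q = 1/2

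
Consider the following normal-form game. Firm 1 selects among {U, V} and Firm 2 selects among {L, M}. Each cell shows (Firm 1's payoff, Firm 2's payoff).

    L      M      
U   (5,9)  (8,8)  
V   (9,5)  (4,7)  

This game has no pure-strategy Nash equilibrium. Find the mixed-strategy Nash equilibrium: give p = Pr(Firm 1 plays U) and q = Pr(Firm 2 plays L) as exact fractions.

p = 2/3, q = 1/2

Each player's mixing probability is pinned down by making the *other* player indifferent.
Firm 2 indifferent between L and M: p·9 + (1−p)·5 = p·8 + (1−p)·7 ⟹ 5 + 4p = 7 + 1p ⟹ p = 2/3.
Firm 1 indifferent between U and V: q·5 + (1−q)·8 = q·9 + (1−q)·4 ⟹ 8 + (-3)q = 4 + 5q ⟹ q = 1/2.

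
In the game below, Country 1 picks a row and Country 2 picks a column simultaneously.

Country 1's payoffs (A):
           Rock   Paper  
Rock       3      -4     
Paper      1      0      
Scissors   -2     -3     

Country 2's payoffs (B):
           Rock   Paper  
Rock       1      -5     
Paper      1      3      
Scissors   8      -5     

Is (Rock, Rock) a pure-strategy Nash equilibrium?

Holding Country 2 at Rock: Country 1 gets 3 from Rock, versus 1 from Paper, -2 from Scissors. No profitable deviation for Country 1.
Holding Country 1 at Rock: Country 2 gets 1 from Rock, versus -5 from Paper. No profitable deviation for Country 2 either.

Yes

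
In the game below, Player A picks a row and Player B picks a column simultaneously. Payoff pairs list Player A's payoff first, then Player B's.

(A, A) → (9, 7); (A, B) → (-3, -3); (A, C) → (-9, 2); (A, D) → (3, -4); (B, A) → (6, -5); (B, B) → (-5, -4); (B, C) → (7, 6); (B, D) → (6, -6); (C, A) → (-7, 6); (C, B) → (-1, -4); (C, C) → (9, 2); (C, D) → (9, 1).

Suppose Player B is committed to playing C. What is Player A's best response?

With Player B fixed at C, Player A's payoffs are: A → -9, B → 7, C → 9.
The maximum is 9, achieved by C.

C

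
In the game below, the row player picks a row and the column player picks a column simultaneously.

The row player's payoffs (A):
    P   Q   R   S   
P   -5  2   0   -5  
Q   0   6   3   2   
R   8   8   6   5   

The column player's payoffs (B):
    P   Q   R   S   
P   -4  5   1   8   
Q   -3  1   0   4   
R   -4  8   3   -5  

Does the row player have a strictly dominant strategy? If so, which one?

R

Check whether one of the row player's strategies beats all alternatives regardless of what the opponent does.
R strictly dominates: vs P: 8 > each of {-5, 0}; vs Q: 8 > each of {2, 6}; vs R: 6 > each of {0, 3}; vs S: 5 > each of {-5, 2}.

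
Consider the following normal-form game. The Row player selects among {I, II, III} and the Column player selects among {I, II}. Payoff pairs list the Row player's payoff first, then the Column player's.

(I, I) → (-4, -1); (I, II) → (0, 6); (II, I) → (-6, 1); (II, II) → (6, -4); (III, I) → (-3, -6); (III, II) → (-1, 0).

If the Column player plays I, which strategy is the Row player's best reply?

III

With the Column player fixed at I, the Row player's payoffs are: I → -4, II → -6, III → -3.
The maximum is -3, achieved by III.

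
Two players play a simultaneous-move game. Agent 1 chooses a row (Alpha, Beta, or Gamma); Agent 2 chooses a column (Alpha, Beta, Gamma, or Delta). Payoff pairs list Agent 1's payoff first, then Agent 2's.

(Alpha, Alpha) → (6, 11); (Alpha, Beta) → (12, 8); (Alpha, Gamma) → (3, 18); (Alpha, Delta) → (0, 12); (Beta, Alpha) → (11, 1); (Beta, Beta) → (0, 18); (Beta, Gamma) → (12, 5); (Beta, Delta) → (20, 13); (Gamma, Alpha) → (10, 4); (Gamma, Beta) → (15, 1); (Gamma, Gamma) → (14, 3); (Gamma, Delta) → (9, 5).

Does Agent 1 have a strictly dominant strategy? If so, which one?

A strategy is strictly dominant if it gives Agent 1 a strictly higher payoff than every other strategy, against every choice by the opponent.
Alpha is not dominant: against Alpha, Beta gives 11 > 6.
Beta is not dominant: against Beta, Alpha gives 12 > 0.
Gamma is not dominant: against Alpha, Beta gives 11 > 10.
No single strategy is best against every opponent action.

None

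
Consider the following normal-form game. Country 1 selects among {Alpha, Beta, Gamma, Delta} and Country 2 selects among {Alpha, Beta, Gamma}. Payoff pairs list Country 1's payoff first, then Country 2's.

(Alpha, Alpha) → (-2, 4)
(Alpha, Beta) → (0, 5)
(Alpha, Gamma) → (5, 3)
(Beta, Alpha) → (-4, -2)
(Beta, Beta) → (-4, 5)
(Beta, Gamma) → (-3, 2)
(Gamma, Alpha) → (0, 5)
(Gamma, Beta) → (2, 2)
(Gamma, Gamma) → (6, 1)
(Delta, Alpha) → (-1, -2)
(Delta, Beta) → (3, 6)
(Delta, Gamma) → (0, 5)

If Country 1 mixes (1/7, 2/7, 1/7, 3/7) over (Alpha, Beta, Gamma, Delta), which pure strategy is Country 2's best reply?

Compute Country 2's expected payoff from each pure strategy against the given mix.
Alpha: (1/7)·4 + (2/7)·(-2) + (1/7)·5 + (3/7)·(-2) = -1/7
Beta: (1/7)·5 + (2/7)·5 + (1/7)·2 + (3/7)·6 = 5
Gamma: (1/7)·3 + (2/7)·2 + (1/7)·1 + (3/7)·5 = 23/7
Highest expected payoff is 5, from Beta.

Beta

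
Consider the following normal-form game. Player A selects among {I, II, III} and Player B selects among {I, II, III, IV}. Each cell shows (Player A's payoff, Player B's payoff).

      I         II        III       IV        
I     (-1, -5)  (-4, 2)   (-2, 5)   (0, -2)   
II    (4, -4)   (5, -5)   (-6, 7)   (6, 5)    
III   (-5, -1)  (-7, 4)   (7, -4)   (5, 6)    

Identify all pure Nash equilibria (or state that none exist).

None

Check mutual best responses: a cell is a NE iff neither player can gain by unilaterally deviating.
Player A's best responses — vs I: II (payoff 4); vs II: II (payoff 5); vs III: III (payoff 7); vs IV: II (payoff 6).
Player B's best responses — vs I: III (payoff 5); vs II: III (payoff 7); vs III: IV (payoff 6).
No cell has both players best-responding. For instance, Player A's best reply to III is III, but against III Player B prefers IV over III.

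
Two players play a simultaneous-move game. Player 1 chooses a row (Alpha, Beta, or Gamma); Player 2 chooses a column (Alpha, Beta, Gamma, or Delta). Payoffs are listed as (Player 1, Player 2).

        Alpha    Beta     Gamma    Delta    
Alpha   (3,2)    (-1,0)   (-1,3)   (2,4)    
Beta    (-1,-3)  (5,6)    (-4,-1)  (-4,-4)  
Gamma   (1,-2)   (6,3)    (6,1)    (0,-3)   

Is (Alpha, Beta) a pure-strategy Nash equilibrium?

No

Holding Player 2 at Beta: Player 1 gets -1 from Alpha but could get 6 by switching to Gamma. Player 1 has a profitable deviation.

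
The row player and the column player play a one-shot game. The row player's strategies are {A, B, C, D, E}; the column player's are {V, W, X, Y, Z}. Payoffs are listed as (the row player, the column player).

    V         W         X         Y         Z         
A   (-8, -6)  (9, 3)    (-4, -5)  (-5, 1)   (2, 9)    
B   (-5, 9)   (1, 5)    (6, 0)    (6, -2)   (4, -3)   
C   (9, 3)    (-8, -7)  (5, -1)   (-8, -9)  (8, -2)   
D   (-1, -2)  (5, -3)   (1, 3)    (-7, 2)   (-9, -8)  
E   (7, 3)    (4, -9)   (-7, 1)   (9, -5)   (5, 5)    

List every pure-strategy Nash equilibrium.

A profile is a Nash equilibrium when each player is best-responding to the other.
The row player's best responses — vs V: C (payoff 9); vs W: A (payoff 9); vs X: B (payoff 6); vs Y: E (payoff 9); vs Z: C (payoff 8).
The column player's best responses — vs A: Z (payoff 9); vs B: V (payoff 9); vs C: V (payoff 3); vs D: X (payoff 3); vs E: Z (payoff 5).
The only mutual best response is (C, V); neither player gains by switching there.

(C, V)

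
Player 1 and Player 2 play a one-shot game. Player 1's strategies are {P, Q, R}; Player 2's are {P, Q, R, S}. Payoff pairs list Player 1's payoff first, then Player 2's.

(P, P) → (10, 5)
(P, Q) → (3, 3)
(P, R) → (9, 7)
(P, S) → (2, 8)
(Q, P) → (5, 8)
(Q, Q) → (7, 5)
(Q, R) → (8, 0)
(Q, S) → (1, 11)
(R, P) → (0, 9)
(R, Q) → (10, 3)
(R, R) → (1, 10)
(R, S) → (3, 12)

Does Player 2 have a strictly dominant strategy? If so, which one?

A strategy is strictly dominant if it gives Player 2 a strictly higher payoff than every other strategy, against every choice by the opponent.
S strictly dominates: vs P: 8 > each of {5, 3, 7}; vs Q: 11 > each of {8, 5, 0}; vs R: 12 > each of {9, 3, 10}.

S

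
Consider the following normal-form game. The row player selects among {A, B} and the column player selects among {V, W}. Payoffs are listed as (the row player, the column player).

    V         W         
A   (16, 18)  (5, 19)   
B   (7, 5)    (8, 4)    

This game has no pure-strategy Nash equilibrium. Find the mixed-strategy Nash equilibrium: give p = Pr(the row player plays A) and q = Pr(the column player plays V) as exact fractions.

In a mixed NE each player is indifferent between their pure strategies, so the opponent's mix sets the indifference.
The column player indifferent between V and W: p·18 + (1−p)·5 = p·19 + (1−p)·4 ⟹ 5 + 13p = 4 + 15p ⟹ p = 1/2.
The row player indifferent between A and B: q·16 + (1−q)·5 = q·7 + (1−q)·8 ⟹ 5 + 11q = 8 + (-1)q ⟹ q = 1/4.

p = 1/2, q = 1/4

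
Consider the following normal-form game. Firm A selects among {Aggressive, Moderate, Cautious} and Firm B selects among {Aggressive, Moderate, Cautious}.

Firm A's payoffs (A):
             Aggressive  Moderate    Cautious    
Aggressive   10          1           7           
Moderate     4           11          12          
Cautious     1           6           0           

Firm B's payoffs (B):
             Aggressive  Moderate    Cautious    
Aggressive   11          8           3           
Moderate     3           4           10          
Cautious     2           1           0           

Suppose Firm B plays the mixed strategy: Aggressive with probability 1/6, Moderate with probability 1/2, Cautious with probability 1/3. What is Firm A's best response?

Firm A's best reply maximizes expected payoff against the mix.
Aggressive: (1/6)·10 + (1/2)·1 + (1/3)·7 = 9/2
Moderate: (1/6)·4 + (1/2)·11 + (1/3)·12 = 61/6
Cautious: (1/6)·1 + (1/2)·6 + (1/3)·0 = 19/6
Highest expected payoff is 61/6, from Moderate.

Moderate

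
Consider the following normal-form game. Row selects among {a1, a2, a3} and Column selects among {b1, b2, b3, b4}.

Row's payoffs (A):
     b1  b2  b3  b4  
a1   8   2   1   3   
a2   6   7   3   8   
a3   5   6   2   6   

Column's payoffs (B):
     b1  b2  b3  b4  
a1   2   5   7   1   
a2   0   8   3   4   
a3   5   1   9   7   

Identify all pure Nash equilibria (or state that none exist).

A profile is a Nash equilibrium when each player is best-responding to the other.
Row's best responses — vs b1: a1 (payoff 8); vs b2: a2 (payoff 7); vs b3: a2 (payoff 3); vs b4: a2 (payoff 8).
Column's best responses — vs a1: b3 (payoff 7); vs a2: b2 (payoff 8); vs a3: b3 (payoff 9).
The only mutual best response is (a2, b2); neither player gains by switching there.

(a2, b2)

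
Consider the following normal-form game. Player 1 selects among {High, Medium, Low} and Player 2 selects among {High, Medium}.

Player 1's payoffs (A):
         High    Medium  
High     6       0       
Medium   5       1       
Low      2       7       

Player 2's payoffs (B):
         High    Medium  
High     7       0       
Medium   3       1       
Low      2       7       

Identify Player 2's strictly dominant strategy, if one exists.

Check whether one of Player 2's strategies beats all alternatives regardless of what the opponent does.
High is not dominant: against Low, Medium gives 7 > 2.
Medium is not dominant: against High, High gives 7 > 0.
No single strategy is best against every opponent action.

None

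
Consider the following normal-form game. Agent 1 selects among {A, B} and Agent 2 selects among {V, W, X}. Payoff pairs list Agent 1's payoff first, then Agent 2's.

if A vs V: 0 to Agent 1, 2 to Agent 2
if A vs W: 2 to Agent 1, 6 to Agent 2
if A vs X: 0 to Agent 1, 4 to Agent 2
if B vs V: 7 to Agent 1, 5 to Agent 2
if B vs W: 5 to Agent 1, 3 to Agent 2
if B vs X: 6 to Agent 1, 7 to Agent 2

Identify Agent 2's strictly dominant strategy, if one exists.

No strictly dominant strategy

Check whether one of Agent 2's strategies beats all alternatives regardless of what the opponent does.
V is not dominant: against A, W gives 6 > 2.
W is not dominant: against B, V gives 5 > 3.
X is not dominant: against A, W gives 6 > 4.
No single strategy is best against every opponent action.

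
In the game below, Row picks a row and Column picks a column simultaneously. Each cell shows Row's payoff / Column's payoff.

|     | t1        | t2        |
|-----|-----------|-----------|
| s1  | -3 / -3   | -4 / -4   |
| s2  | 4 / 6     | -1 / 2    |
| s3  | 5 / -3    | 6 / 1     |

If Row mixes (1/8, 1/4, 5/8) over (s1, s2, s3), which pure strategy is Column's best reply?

t2

Compute Column's expected payoff from each pure strategy against the given mix.
t1: (1/8)·(-3) + (1/4)·6 + (5/8)·(-3) = -3/4
t2: (1/8)·(-4) + (1/4)·2 + (5/8)·1 = 5/8
Highest expected payoff is 5/8, from t2.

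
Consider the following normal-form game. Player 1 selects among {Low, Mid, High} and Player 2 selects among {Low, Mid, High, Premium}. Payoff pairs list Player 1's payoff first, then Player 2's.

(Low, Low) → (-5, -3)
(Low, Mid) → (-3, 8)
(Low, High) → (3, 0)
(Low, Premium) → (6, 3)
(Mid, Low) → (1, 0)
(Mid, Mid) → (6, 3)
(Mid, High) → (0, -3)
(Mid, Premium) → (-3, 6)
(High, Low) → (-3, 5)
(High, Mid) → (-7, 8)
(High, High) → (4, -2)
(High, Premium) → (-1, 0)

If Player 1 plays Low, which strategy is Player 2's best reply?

With Player 1 fixed at Low, Player 2's payoffs are: Low → -3, Mid → 8, High → 0, Premium → 3.
The maximum is 8, achieved by Mid.

Mid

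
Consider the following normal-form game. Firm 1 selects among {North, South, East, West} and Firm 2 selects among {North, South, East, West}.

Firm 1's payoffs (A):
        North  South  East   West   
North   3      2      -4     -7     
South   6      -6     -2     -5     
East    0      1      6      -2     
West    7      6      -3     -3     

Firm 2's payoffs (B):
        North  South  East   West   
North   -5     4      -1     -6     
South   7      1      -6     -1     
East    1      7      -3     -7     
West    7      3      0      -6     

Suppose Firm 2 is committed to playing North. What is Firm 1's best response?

West

With Firm 2 fixed at North, Firm 1's payoffs are: North → 3, South → 6, East → 0, West → 7.
The maximum is 7, achieved by West.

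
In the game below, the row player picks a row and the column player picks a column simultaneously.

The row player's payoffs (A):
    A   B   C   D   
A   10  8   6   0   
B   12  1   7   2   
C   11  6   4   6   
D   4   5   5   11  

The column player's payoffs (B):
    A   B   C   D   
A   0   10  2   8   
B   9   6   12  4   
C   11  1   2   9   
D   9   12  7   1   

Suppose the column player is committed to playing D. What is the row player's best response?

D

With the column player fixed at D, the row player's payoffs are: A → 0, B → 2, C → 6, D → 11.
The maximum is 11, achieved by D.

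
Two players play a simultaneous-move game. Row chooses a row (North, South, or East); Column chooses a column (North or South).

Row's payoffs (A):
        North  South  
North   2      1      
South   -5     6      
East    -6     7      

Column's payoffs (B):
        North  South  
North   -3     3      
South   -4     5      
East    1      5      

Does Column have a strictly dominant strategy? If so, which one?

South

A strategy is strictly dominant if it gives Column a strictly higher payoff than every other strategy, against every choice by the opponent.
South strictly dominates: vs North: 3 > -3; vs South: 5 > -4; vs East: 5 > 1.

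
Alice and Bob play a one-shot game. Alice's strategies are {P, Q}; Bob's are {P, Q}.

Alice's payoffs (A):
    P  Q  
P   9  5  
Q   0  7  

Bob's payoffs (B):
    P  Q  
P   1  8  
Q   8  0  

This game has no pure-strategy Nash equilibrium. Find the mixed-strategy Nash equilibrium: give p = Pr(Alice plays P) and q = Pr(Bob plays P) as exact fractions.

p = 8/15, q = 2/11

In a mixed NE each player is indifferent between their pure strategies, so the opponent's mix sets the indifference.
Bob indifferent between P and Q: p·1 + (1−p)·8 = p·8 + (1−p)·0 ⟹ 8 + (-7)p = 0 + 8p ⟹ p = 8/15.
Alice indifferent between P and Q: q·9 + (1−q)·5 = q·0 + (1−q)·7 ⟹ 5 + 4q = 7 + (-7)q ⟹ q = 2/11.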